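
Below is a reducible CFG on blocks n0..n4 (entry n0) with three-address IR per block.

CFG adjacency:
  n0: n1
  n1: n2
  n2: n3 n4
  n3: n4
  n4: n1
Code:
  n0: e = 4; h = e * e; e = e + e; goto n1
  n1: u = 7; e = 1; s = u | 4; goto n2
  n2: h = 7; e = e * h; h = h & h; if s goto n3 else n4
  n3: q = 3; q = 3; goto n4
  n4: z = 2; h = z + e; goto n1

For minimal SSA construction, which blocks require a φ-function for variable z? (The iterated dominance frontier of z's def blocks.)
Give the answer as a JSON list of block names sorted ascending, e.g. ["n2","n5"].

idom tree: n1←n0 n2←n1 n3←n2 n4←n2
Join-block Dom:
  n1: preds {n0,n4}: {n0} ∩ {n0,n1,n2,n4} = {n0}; idom=n0
  n4: preds {n2,n3}: {n0,n1,n2} ∩ {n0,n1,n2,n3} = {n0,n1,n2}; idom=n2

Frontier:
  join n1 pred n0: · stop@n0
  join n1 pred n4: n4→n2→n1 stop@n0
  join n4 pred n2: · stop@n2
  join n4 pred n3: n3 stop@n2
  n0: DF=∅
  n1: DF={n1}
  n2: DF={n1}
  n3: DF={n4}
  n4: DF={n1}

φ for z: defs {n4}
  DF⁺ = {n1}

Answer: ["n1"]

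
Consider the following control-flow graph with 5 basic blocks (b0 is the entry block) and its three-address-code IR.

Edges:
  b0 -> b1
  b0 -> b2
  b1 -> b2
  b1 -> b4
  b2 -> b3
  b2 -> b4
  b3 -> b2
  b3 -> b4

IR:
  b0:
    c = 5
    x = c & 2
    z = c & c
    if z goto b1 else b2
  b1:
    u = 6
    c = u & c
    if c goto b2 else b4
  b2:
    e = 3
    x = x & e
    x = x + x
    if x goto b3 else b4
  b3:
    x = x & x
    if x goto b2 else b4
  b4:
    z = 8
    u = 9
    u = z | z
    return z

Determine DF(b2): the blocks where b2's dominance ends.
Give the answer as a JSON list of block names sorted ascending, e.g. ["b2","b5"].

idom tree: b1←b0 b2←b0 b3←b2 b4←b0
Join-block Dom:
  b2: preds {b0,b1,b3}: {b0} ∩ {b0,b1} ∩ {b0,b2,b3} = {b0}; idom=b0
  b4: preds {b1,b2,b3}: {b0,b1} ∩ {b0,b2} ∩ {b0,b2,b3} = {b0}; idom=b0

DF derivation:
  join b2 pred b0: · stop@b0
  join b2 pred b1: b1 stop@b0
  join b2 pred b3: b3→b2 stop@b0
  join b4 pred b1: b1 stop@b0
  join b4 pred b2: b2 stop@b0
  join b4 pred b3: b3→b2 stop@b0
  DF(b0)=∅
  DF(b1)={b2,b4}
  DF(b2)={b2,b4}
  DF(b3)={b2,b4}
  DF(b4)=∅

DF(b2) = ["b2", "b4"]

Answer: ["b2", "b4"]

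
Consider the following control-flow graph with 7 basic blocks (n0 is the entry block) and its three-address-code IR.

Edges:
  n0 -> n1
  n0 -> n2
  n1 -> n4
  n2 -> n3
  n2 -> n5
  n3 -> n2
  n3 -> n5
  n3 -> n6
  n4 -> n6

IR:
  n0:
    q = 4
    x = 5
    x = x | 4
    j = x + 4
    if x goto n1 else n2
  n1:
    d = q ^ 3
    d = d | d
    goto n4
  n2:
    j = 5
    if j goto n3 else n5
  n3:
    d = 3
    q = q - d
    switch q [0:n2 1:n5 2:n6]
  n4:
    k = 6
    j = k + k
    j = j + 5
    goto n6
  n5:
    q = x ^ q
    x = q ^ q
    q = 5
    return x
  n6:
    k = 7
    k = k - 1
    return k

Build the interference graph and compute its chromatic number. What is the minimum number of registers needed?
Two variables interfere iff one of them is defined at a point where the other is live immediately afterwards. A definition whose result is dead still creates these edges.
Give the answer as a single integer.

def/use:
  n0: {j,q,x} / ∅
  n1: {d} / {q}
  n2: {j} / ∅
  n3: {d,q} / {q}
  n4: {j,k} / ∅
  n5: {q,x} / {q,x}
  n6: {k} / ∅

Live sets:
  n0 li=∅ lo={q,x}
  n1 li={q} lo=∅
  n2 li={q,x} lo={q,x}
  n3 li={q,x} lo={q,x}
  n4 li=∅ lo=∅
  n5 li={q,x} lo=∅
  n6 li=∅ lo=∅

Interference:
  d — {q,x}
  j — {q,x}
  k — ∅
  q — {d,j,x}
  x — {d,j,q}

Registers:
  lower bound: {d,q,x} mutually conflict ⇒ χ ≥ 3
  assign d→c2 j→c2 k→c0 q→c0 x→c1 — no edge inside a register ⇒ χ ≤ 3
  χ = 3

Answer: 3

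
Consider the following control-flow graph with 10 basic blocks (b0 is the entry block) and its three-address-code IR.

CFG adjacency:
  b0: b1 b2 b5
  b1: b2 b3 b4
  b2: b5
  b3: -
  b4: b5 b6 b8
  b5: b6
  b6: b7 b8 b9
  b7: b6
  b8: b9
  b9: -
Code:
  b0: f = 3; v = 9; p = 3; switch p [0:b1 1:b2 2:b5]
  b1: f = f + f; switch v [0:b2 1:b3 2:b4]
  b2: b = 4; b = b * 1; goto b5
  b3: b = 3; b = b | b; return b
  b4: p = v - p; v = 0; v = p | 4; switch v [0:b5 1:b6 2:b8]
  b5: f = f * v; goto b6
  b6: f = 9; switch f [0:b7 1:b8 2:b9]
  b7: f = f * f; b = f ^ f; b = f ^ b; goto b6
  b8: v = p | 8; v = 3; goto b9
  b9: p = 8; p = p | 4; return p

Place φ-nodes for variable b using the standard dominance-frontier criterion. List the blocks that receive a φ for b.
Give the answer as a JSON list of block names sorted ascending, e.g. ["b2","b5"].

Answer: ["b5", "b6", "b8", "b9"]

Working:
idom tree: b1←b0 b2←b0 b3←b1 b4←b1 b5←b0 b6←b0 b7←b6 b8←b0 b9←b0
Dom∩ at merges:
  b2: preds {b0,b1}: {b0} ∩ {b0,b1} = {b0}; idom=b0
  b5: preds {b0,b2,b4}: {b0} ∩ {b0,b2} ∩ {b0,b1,b4} = {b0}; idom=b0
  b6: preds {b4,b5,b7}: {b0,b1,b4} ∩ {b0,b5} ∩ {b0,b6,b7} = {b0}; idom=b0
  b8: preds {b4,b6}: {b0,b1,b4} ∩ {b0,b6} = {b0}; idom=b0
  b9: preds {b6,b8}: {b0,b6} ∩ {b0,b8} = {b0}; idom=b0

DF derivation:
  join b2 pred b0: · stop@b0
  join b2 pred b1: b1 stop@b0
  join b5 pred b0: · stop@b0
  join b5 pred b2: b2 stop@b0
  join b5 pred b4: b4→b1 stop@b0
  join b6 pred b4: b4→b1 stop@b0
  join b6 pred b5: b5 stop@b0
  join b6 pred b7: b7→b6 stop@b0
  join b8 pred b4: b4→b1 stop@b0
  join b8 pred b6: b6 stop@b0
  join b9 pred b6: b6 stop@b0
  join b9 pred b8: b8 stop@b0
  b0 → ∅
  b1 → {b2,b5,b6,b8}
  b2 → {b5}
  b3 → ∅
  b4 → {b5,b6,b8}
  b5 → {b6}
  b6 → {b6,b8,b9}
  b7 → {b6}
  b8 → {b9}
  b9 → ∅

φ for b: defs {b2,b3,b7}
  DF⁺ = {b5,b6,b8,b9}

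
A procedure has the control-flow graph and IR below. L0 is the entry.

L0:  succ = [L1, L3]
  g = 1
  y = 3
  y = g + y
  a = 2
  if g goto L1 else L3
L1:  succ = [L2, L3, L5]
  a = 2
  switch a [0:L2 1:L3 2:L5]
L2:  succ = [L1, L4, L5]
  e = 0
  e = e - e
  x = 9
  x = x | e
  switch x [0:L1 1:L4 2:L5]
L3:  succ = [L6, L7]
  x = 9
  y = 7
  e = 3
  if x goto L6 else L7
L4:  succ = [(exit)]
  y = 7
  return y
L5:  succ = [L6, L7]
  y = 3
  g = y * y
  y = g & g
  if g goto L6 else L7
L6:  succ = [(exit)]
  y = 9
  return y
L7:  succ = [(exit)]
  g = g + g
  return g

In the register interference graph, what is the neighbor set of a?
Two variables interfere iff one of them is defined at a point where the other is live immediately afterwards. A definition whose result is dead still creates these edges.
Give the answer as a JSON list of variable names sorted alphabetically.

Answer: ["g"]

Analysis:
Block summaries:
  L0: def={a,g,y} ue=∅
  L1: def={a} ue=∅
  L2: def={e,x} ue=∅
  L3: def={e,x,y} ue=∅
  L4: def={y} ue=∅
  L5: def={g,y} ue=∅
  L6: def={y} ue=∅
  L7: def={g} ue={g}

Live sets:
  L0 li=∅ lo={g}
  L1 li={g} lo={g}
  L2 li={g} lo={g}
  L3 li={g} lo={g}
  L4 li=∅ lo=∅
  L5 li=∅ lo={g}
  L6 li=∅ lo=∅
  L7 li={g} lo=∅

Interference:
  a: {g}
  e: {g,x}
  g: {a,e,x,y}
  x: {e,g,y}
  y: {g,x}

N(a) = ["g"]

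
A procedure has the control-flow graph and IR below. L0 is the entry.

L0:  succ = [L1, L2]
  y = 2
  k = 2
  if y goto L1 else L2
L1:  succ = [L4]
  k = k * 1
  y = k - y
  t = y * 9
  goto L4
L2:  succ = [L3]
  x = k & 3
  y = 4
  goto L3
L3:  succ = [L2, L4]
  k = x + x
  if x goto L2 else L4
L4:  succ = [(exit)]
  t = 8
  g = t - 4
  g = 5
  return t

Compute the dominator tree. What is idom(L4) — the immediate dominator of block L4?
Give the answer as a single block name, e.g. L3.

idom tree: L1←L0 L2←L0 L3←L2 L4←L0
Join-block Dom:
  L2: preds {L0,L3}: {L0} ∩ {L0,L2,L3} = {L0}; idom=L0
  L4: preds {L1,L3}: {L0,L1} ∩ {L0,L2,L3} = {L0}; idom=L0

idom(L4) = L0

Answer: L0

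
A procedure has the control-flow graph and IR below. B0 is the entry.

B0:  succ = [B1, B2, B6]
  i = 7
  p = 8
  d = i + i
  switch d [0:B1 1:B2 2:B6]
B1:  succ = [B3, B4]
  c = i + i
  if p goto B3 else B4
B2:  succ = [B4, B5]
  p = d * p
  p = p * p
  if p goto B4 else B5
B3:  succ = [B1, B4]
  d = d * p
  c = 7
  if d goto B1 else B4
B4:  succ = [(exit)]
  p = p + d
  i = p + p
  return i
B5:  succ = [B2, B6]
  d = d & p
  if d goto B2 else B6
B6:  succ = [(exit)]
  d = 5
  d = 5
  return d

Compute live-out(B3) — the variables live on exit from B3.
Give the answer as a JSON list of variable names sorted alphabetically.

Answer: ["d", "i", "p"]

Working:
Block summaries:
  B0: {d,i,p} / ∅
  B1: {c} / {i,p}
  B2: {p} / {d,p}
  B3: {c,d} / {d,p}
  B4: {i,p} / {d,p}
  B5: {d} / {d,p}
  B6: {d} / ∅

Live sets:
  B0: in=∅ out={d,i,p}
  B1: in={d,i,p} out={d,i,p}
  B2: in={d,p} out={d,p}
  B3: in={d,i,p} out={d,i,p}
  B4: in={d,p} out=∅
  B5: in={d,p} out={d,p}
  B6: in=∅ out=∅

live-out(B3) = ["d", "i", "p"]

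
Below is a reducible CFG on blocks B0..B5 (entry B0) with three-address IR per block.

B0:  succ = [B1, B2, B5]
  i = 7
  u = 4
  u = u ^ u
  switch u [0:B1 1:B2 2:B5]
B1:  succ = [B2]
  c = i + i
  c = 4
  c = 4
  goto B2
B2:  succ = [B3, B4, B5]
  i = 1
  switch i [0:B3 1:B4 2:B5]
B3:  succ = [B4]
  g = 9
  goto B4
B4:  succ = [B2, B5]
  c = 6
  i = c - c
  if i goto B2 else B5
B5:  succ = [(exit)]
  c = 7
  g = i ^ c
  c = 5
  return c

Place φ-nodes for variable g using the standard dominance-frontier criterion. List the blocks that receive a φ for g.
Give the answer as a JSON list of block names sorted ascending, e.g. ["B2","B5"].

Answer: ["B2", "B4", "B5"]

Analysis:
idom tree: B1←B0 B2←B0 B3←B2 B4←B2 B5←B0
Dom at joins:
  B2: preds {B0,B1,B4}: {B0} ∩ {B0,B1} ∩ {B0,B2,B4} = {B0}; idom=B0
  B4: preds {B2,B3}: {B0,B2} ∩ {B0,B2,B3} = {B0,B2}; idom=B2
  B5: preds {B0,B2,B4}: {B0} ∩ {B0,B2} ∩ {B0,B2,B4} = {B0}; idom=B0

DF walk-up:
  join B2 pred B0: · stop@B0
  join B2 pred B1: B1 stop@B0
  join B2 pred B4: B4→B2 stop@B0
  join B4 pred B2: · stop@B2
  join B4 pred B3: B3 stop@B2
  join B5 pred B0: · stop@B0
  join B5 pred B2: B2 stop@B0
  join B5 pred B4: B4→B2 stop@B0
  B0 → ∅
  B1 → {B2}
  B2 → {B2,B5}
  B3 → {B4}
  B4 → {B2,B5}
  B5 → ∅

φ for g: defs {B3,B5}
  DF⁺ = {B2,B4,B5}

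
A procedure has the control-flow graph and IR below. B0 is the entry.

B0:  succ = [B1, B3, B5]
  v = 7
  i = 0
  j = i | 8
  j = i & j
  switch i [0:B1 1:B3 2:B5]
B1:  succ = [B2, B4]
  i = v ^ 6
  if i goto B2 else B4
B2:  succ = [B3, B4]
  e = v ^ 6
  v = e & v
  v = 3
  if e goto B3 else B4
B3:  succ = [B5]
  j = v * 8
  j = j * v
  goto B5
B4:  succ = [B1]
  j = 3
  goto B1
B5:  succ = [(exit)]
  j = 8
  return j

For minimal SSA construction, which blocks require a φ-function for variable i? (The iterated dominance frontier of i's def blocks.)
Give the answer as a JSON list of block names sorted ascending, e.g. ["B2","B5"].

Answer: ["B1", "B3", "B5"]

Analysis:
idom tree: B1←B0 B2←B1 B3←B0 B4←B1 B5←B0
Dom at joins:
  B1: preds {B0,B4}: {B0} ∩ {B0,B1,B4} = {B0}; idom=B0
  B3: preds {B0,B2}: {B0} ∩ {B0,B1,B2} = {B0}; idom=B0
  B4: preds {B1,B2}: {B0,B1} ∩ {B0,B1,B2} = {B0,B1}; idom=B1
  B5: preds {B0,B3}: {B0} ∩ {B0,B3} = {B0}; idom=B0

DF walk-up:
  B1←B0: walk · to B0
  B1←B4: walk B4→B1 to B0
  B3←B0: walk · to B0
  B3←B2: walk B2→B1 to B0
  B4←B1: walk · to B1
  B4←B2: walk B2 to B1
  B5←B0: walk · to B0
  B5←B3: walk B3 to B0
  B0 → ∅
  B1 → {B1,B3}
  B2 → {B3,B4}
  B3 → {B5}
  B4 → {B1}
  B5 → ∅

φ for i: defs {B0,B1}
  DF⁺ = {B1,B3,B5}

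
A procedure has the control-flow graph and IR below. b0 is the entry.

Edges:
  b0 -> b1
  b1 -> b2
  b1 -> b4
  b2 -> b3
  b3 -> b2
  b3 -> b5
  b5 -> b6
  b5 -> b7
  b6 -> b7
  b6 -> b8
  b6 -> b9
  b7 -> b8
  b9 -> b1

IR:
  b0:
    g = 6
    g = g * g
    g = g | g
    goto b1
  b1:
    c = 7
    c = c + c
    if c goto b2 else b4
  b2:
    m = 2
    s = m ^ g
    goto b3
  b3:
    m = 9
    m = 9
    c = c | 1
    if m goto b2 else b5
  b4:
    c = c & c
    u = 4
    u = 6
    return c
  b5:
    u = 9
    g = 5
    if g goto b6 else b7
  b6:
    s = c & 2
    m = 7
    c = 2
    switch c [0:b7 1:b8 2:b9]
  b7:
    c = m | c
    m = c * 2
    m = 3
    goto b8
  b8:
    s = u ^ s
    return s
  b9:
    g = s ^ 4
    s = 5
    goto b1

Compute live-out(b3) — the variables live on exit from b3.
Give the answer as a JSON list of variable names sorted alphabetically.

Block summaries:
  b0: def={g} ue=∅
  b1: def={c} ue=∅
  b2: def={m,s} ue={g}
  b3: def={c,m} ue={c}
  b4: def={c,u} ue={c}
  b5: def={g,u} ue=∅
  b6: def={c,m,s} ue={c}
  b7: def={c,m} ue={c,m}
  b8: def={s} ue={s,u}
  b9: def={g,s} ue={s}

Liveness:
  live b0: ∅→{g}
  live b1: {g}→{c,g}
  live b2: {c,g}→{c,g,s}
  live b3: {c,g,s}→{c,g,m,s}
  live b4: {c}→∅
  live b5: {c,m,s}→{c,m,s,u}
  live b6: {c,u}→{c,m,s,u}
  live b7: {c,m,s,u}→{s,u}
  live b8: {s,u}→∅
  live b9: {s}→{g}

live-out(b3) = ["c", "g", "m", "s"]

Answer: ["c", "g", "m", "s"]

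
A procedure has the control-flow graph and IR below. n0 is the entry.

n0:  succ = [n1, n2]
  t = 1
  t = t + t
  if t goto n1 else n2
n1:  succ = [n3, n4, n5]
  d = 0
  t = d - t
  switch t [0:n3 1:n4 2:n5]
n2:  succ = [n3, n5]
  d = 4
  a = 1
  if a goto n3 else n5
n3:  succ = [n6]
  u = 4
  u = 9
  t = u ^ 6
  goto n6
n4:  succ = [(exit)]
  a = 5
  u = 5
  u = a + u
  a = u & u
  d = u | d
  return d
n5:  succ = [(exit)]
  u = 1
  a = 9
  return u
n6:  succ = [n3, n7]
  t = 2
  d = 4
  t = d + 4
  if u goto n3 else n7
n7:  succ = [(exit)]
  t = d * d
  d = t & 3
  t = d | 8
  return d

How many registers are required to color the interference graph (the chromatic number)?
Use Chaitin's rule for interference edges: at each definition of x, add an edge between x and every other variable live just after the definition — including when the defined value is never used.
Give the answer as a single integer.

Answer: 3

Analysis:
Block summaries:
  n0: {t} / ∅
  n1: {d,t} / {t}
  n2: {a,d} / ∅
  n3: {t,u} / ∅
  n4: {a,d,u} / {d}
  n5: {a,u} / ∅
  n6: {d,t} / {u}
  n7: {d,t} / {d}

Liveness:
  live n0: ∅→{t}
  live n1: {t}→{d}
  live n2: ∅→∅
  live n3: ∅→{u}
  live n4: {d}→∅
  live n5: ∅→∅
  live n6: {u}→{d}
  live n7: {d}→∅

Interfere edges:
  a: {d,u}
  d: {a,t,u}
  t: {d,u}
  u: {a,d,t}

Colouring:
  {a,d,u} pairwise interfere (3-clique) ⇒ χ ≥ 3
  3-colouring: r0={d}  r1={u}  r2={a,t}
  χ = 3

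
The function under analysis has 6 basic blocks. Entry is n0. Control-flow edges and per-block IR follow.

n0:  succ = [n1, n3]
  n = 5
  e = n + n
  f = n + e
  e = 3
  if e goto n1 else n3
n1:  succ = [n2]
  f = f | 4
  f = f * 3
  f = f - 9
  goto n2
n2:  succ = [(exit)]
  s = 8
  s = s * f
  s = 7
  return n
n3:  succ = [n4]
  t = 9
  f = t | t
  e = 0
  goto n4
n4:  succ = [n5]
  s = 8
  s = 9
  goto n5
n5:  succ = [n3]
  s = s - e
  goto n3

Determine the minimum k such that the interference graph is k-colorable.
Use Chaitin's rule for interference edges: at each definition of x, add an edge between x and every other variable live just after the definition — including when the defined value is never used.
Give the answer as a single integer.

Answer: 4

Analysis:
Block summaries:
  n0: {e,f,n} / ∅
  n1: {f} / {f}
  n2: {s} / {f,n}
  n3: {e,f,t} / ∅
  n4: {s} / ∅
  n5: {s} / {e,s}

Live sets:
  n0 li=∅ lo={f,n}
  n1 li={f,n} lo={f,n}
  n2 li={f,n} lo=∅
  n3 li=∅ lo={e}
  n4 li={e} lo={e,s}
  n5 li={e,s} lo=∅

Interference:
  e — {f,n,s}
  f — {e,n,s}
  n — {e,f,s}
  s — {e,f,n}
  t — ∅

Chromatic number:
  {e,f,n,s} pairwise interfere (4-clique) ⇒ χ ≥ 4
  assign e→c0 f→c1 n→c2 s→c3 t→c0 — no edge inside a register ⇒ χ ≤ 4
  χ = 4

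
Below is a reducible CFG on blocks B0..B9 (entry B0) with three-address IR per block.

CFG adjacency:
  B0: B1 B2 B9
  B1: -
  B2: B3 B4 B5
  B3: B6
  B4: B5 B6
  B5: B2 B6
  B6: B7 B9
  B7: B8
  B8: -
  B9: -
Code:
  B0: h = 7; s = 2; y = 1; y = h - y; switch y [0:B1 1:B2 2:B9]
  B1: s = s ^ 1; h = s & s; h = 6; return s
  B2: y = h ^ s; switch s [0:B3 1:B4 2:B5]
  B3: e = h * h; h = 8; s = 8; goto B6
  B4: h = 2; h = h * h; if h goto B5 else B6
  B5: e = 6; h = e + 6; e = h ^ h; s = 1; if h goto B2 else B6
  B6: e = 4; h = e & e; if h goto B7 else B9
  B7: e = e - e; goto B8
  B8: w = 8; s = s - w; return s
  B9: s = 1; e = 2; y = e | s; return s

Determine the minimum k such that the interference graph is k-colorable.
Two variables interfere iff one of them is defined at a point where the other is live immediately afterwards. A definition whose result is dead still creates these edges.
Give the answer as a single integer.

Per-block:
  B0: def={h,s,y} ue=∅
  B1: def={h,s} ue={s}
  B2: def={y} ue={h,s}
  B3: def={e,h,s} ue={h}
  B4: def={h} ue=∅
  B5: def={e,h,s} ue=∅
  B6: def={e,h} ue=∅
  B7: def={e} ue={e}
  B8: def={s,w} ue={s}
  B9: def={e,s,y} ue=∅

Live sets:
  B0: in=∅ out={h,s}
  B1: in={s} out=∅
  B2: in={h,s} out={h,s}
  B3: in={h} out={s}
  B4: in={s} out={s}
  B5: in=∅ out={h,s}
  B6: in={s} out={e,s}
  B7: in={e,s} out={s}
  B8: in={s} out=∅
  B9: in=∅ out=∅

Conflict graph:
  e: {h,s}
  h: {e,s,y}
  s: {e,h,w,y}
  w: {s}
  y: {h,s}

Registers:
  {e,h,s} pairwise interfere (3-clique) ⇒ χ ≥ 3
  assign e→R2 h→R1 s→R0 w→R1 y→R2 — no edge inside a register ⇒ χ ≤ 3
  χ = 3

Answer: 3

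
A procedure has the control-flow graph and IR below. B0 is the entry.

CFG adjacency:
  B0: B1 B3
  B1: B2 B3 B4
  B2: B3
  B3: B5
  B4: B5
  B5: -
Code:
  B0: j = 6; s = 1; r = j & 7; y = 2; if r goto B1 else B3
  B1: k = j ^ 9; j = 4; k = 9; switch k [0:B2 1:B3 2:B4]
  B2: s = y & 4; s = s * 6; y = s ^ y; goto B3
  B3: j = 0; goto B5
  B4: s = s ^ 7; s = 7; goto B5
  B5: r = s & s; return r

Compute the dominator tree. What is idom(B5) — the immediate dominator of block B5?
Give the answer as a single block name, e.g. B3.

idom tree: B1←B0 B2←B1 B3←B0 B4←B1 B5←B0
Dom∩ at merges:
  B3: preds {B0,B1,B2}: {B0} ∩ {B0,B1} ∩ {B0,B1,B2} = {B0}; idom=B0
  B5: preds {B3,B4}: {B0,B3} ∩ {B0,B1,B4} = {B0}; idom=B0

idom(B5) = B0

Answer: B0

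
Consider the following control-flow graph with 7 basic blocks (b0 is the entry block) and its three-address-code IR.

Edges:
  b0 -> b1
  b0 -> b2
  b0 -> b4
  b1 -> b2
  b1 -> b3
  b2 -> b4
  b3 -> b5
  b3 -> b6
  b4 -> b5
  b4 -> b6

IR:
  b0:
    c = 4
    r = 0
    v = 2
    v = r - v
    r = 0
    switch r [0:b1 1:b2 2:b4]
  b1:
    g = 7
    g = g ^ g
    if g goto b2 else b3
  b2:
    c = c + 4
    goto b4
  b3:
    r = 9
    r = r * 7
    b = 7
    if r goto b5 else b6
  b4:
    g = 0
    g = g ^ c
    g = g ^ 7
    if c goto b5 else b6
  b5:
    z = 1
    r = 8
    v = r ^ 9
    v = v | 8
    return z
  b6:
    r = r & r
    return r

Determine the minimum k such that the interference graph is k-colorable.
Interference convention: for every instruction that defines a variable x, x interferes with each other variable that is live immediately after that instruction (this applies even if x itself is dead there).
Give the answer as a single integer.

Answer: 3

Derivation:
Per-block:
  b0: {c,r,v} / ∅
  b1: {g} / ∅
  b2: {c} / {c}
  b3: {b,r} / ∅
  b4: {g} / {c}
  b5: {r,v,z} / ∅
  b6: {r} / {r}

Live sets:
  b0: in=∅ out={c,r}
  b1: in={c,r} out={c,r}
  b2: in={c,r} out={c,r}
  b3: in=∅ out={r}
  b4: in={c,r} out={r}
  b5: in=∅ out=∅
  b6: in={r} out=∅

Conflict graph:
  b: {r}
  c: {g,r,v}
  g: {c,r}
  r: {b,c,g,v,z}
  v: {c,r,z}
  z: {r,v}

Chromatic number:
  lower bound: {c,g,r} mutually conflict ⇒ χ ≥ 3
  3-colouring: c0={r}  c1={b,c,z}  c2={g,v}
  χ = 3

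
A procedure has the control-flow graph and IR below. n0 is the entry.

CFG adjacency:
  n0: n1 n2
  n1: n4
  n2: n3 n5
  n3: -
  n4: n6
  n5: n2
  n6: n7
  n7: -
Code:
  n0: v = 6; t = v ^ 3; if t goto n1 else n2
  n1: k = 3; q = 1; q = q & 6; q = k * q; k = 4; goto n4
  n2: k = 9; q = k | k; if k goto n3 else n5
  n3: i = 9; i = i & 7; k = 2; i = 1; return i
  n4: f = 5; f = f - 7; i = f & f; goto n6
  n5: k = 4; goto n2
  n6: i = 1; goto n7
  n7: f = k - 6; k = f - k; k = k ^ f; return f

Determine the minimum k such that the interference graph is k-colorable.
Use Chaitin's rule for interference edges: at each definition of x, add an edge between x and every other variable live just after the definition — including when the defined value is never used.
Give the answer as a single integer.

Answer: 2

Working:
def/use:
  n0: {t,v} / ∅
  n1: {k,q} / ∅
  n2: {k,q} / ∅
  n3: {i,k} / ∅
  n4: {f,i} / ∅
  n5: {k} / ∅
  n6: {i} / ∅
  n7: {f,k} / {k}

Live sets:
  live n0: ∅→∅
  live n1: ∅→{k}
  live n2: ∅→∅
  live n3: ∅→∅
  live n4: {k}→{k}
  live n5: ∅→∅
  live n6: {k}→{k}
  live n7: {k}→∅

Conflict graph:
  f — {k}
  i — {k}
  k — {f,i,q}
  q — {k}
  t — ∅
  v — ∅

Registers:
  {f,k} pairwise interfere (2-clique) ⇒ χ ≥ 2
  assign f→r1 i→r1 k→r0 q→r1 t→r0 v→r0 — no edge inside a register ⇒ χ ≤ 2
  χ = 2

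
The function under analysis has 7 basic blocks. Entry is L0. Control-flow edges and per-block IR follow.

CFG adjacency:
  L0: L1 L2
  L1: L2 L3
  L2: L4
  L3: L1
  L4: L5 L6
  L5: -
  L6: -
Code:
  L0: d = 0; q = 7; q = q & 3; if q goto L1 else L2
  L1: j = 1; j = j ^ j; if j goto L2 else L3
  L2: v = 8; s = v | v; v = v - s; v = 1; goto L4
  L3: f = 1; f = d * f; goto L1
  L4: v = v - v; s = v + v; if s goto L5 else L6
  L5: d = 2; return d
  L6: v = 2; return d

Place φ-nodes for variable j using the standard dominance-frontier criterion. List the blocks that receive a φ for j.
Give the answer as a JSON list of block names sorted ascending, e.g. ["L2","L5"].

Answer: ["L1", "L2"]

Analysis:
idom tree: L1←L0 L2←L0 L3←L1 L4←L2 L5←L4 L6←L4
Join-block Dom:
  L1: preds {L0,L3}: {L0} ∩ {L0,L1,L3} = {L0}; idom=L0
  L2: preds {L0,L1}: {L0} ∩ {L0,L1} = {L0}; idom=L0

Frontier:
  L1←L0: walk · to L0
  L1←L3: walk L3→L1 to L0
  L2←L0: walk · to L0
  L2←L1: walk L1 to L0
  DF(L0)=∅
  DF(L1)={L1,L2}
  DF(L2)=∅
  DF(L3)={L1}
  DF(L4)=∅
  DF(L5)=∅
  DF(L6)=∅

φ for j: defs {L1}
  DF⁺ = {L1,L2}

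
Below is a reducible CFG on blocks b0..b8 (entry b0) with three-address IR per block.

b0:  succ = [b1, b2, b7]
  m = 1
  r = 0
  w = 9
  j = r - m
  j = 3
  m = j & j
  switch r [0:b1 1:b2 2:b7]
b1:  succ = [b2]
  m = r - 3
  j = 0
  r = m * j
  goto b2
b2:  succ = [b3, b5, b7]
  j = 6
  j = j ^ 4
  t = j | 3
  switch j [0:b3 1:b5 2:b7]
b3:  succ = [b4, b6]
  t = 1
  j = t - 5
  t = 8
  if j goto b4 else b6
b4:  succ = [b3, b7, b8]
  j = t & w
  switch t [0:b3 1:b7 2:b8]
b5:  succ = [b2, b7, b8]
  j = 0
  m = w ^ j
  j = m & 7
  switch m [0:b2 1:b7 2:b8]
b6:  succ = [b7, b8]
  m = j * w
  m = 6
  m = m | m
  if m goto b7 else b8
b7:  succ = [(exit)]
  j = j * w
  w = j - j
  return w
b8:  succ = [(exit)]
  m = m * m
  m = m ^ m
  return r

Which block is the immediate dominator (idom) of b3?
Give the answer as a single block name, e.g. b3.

Answer: b2

Analysis:
idom tree: b1←b0 b2←b0 b3←b2 b4←b3 b5←b2 b6←b3 b7←b0 b8←b2
Dom∩ at merges:
  b2: preds {b0,b1,b5}: {b0} ∩ {b0,b1} ∩ {b0,b2,b5} = {b0}; idom=b0
  b3: preds {b2,b4}: {b0,b2} ∩ {b0,b2,b3,b4} = {b0,b2}; idom=b2
  b7: preds {b0,b2,b4,b5,b6}: {b0} ∩ {b0,b2} ∩ {b0,b2,b3,b4} ∩ {b0,b2,b5} ∩ {b0,b2,b3,b6} = {b0}; idom=b0
  b8: preds {b4,b5,b6}: {b0,b2,b3,b4} ∩ {b0,b2,b5} ∩ {b0,b2,b3,b6} = {b0,b2}; idom=b2

idom(b3) = b2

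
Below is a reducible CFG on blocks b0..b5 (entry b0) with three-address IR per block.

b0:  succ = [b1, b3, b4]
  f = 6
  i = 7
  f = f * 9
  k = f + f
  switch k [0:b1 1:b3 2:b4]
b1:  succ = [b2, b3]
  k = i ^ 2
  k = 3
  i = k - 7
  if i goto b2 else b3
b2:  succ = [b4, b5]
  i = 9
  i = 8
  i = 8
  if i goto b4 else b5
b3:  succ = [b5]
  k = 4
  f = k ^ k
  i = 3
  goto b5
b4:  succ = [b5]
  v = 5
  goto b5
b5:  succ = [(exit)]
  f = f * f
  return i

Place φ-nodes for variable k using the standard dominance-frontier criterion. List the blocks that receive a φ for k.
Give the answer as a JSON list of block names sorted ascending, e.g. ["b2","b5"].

Answer: ["b3", "b4", "b5"]

Analysis:
idom tree: b1←b0 b2←b1 b3←b0 b4←b0 b5←b0
Dom at joins:
  b3: preds {b0,b1}: {b0} ∩ {b0,b1} = {b0}; idom=b0
  b4: preds {b0,b2}: {b0} ∩ {b0,b1,b2} = {b0}; idom=b0
  b5: preds {b2,b3,b4}: {b0,b1,b2} ∩ {b0,b3} ∩ {b0,b4} = {b0}; idom=b0

DF derivation:
  b3←b0: walk · to b0
  b3←b1: walk b1 to b0
  b4←b0: walk · to b0
  b4←b2: walk b2→b1 to b0
  b5←b2: walk b2→b1 to b0
  b5←b3: walk b3 to b0
  b5←b4: walk b4 to b0
  b0 → ∅
  b1 → {b3,b4,b5}
  b2 → {b4,b5}
  b3 → {b5}
  b4 → {b5}
  b5 → ∅

φ for k: defs {b0,b1,b3}
  DF⁺ = {b3,b4,b5}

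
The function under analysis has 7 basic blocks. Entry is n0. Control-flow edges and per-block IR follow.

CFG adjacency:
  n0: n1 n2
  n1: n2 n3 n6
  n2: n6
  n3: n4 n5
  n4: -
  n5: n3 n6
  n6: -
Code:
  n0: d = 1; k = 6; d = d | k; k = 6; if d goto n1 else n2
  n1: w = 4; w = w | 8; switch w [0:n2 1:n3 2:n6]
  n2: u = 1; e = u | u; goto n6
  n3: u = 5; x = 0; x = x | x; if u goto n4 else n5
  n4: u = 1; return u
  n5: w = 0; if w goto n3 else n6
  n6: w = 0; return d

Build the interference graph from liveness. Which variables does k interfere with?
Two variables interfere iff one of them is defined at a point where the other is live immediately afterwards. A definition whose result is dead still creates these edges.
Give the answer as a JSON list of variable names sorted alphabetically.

Block summaries:
  n0: def={d,k} ue=∅
  n1: def={w} ue=∅
  n2: def={e,u} ue=∅
  n3: def={u,x} ue=∅
  n4: def={u} ue=∅
  n5: def={w} ue=∅
  n6: def={w} ue={d}

Backward fixpoint:
  n0 li=∅ lo={d}
  n1 li={d} lo={d}
  n2 li={d} lo={d}
  n3 li={d} lo={d}
  n4 li=∅ lo=∅
  n5 li={d} lo={d}
  n6 li={d} lo=∅

Conflict graph:
  d: {e,k,u,w,x}
  e: {d}
  k: {d}
  u: {d,x}
  w: {d}
  x: {d,u}

N(k) = ["d"]

Answer: ["d"]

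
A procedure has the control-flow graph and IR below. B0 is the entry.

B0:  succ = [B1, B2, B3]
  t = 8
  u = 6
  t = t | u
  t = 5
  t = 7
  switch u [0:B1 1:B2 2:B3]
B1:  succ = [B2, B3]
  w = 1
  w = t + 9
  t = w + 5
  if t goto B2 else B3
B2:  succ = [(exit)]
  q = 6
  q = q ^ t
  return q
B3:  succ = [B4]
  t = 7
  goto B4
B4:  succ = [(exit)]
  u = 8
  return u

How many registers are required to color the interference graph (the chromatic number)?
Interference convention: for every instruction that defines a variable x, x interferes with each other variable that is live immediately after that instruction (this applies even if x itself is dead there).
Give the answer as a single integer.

Per-block:
  B0 def {t,u} use ∅
  B1 def {t,w} use {t}
  B2 def {q} use {t}
  B3 def {t} use ∅
  B4 def {u} use ∅

Live sets:
  B0: in=∅ out={t}
  B1: in={t} out={t}
  B2: in={t} out=∅
  B3: in=∅ out=∅
  B4: in=∅ out=∅

Interfere edges:
  q — {t}
  t — {q,u,w}
  u — {t}
  w — {t}

Registers:
  clique {q,t} ⇒ need ≥ 2
  assign q→c1 t→c0 u→c1 w→c1 — no edge inside a register ⇒ χ ≤ 2
  χ = 2

Answer: 2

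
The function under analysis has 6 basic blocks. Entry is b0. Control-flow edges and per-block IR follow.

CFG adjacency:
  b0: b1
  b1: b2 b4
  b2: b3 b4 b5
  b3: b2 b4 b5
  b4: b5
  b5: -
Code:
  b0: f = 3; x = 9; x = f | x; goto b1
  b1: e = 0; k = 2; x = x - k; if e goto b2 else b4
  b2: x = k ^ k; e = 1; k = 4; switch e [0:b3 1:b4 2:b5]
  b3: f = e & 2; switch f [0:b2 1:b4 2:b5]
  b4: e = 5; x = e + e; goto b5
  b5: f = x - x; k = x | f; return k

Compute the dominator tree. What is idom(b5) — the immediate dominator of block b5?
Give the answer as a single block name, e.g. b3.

idom tree: b1←b0 b2←b1 b3←b2 b4←b1 b5←b1
Dom at joins:
  b2: preds {b1,b3}: {b0,b1} ∩ {b0,b1,b2,b3} = {b0,b1}; idom=b1
  b4: preds {b1,b2,b3}: {b0,b1} ∩ {b0,b1,b2} ∩ {b0,b1,b2,b3} = {b0,b1}; idom=b1
  b5: preds {b2,b3,b4}: {b0,b1,b2} ∩ {b0,b1,b2,b3} ∩ {b0,b1,b4} = {b0,b1}; idom=b1

idom(b5) = b1

Answer: b1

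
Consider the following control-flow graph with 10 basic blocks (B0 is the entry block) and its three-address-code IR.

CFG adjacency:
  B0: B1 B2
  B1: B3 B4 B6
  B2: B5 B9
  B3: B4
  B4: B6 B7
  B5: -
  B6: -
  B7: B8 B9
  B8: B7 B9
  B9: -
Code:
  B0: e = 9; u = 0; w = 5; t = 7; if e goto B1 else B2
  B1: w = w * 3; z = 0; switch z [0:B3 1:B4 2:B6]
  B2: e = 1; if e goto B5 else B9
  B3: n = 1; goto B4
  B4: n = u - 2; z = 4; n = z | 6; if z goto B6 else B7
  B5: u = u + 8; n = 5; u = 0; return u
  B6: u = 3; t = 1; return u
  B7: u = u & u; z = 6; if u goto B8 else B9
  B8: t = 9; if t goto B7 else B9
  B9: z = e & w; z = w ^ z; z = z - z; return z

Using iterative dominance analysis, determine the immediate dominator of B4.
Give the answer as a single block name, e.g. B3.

Answer: B1

Working:
idom tree: B1←B0 B2←B0 B3←B1 B4←B1 B5←B2 B6←B1 B7←B4 B8←B7 B9←B0
Dom∩ at merges:
  B4: preds {B1,B3}: {B0,B1} ∩ {B0,B1,B3} = {B0,B1}; idom=B1
  B6: preds {B1,B4}: {B0,B1} ∩ {B0,B1,B4} = {B0,B1}; idom=B1
  B7: preds {B4,B8}: {B0,B1,B4} ∩ {B0,B1,B4,B7,B8} = {B0,B1,B4}; idom=B4
  B9: preds {B2,B7,B8}: {B0,B2} ∩ {B0,B1,B4,B7} ∩ {B0,B1,B4,B7,B8} = {B0}; idom=B0

idom(B4) = B1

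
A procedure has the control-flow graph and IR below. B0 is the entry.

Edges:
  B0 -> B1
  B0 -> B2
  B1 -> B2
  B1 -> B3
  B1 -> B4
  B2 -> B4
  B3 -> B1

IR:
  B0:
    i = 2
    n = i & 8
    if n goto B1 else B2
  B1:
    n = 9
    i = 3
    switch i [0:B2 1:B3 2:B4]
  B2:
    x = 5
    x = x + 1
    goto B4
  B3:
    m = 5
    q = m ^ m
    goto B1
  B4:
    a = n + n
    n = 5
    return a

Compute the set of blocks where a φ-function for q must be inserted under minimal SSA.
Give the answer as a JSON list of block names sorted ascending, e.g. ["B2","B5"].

Answer: ["B1", "B2", "B4"]

Analysis:
idom tree: B1←B0 B2←B0 B3←B1 B4←B0
Join-block Dom:
  B1: preds {B0,B3}: {B0} ∩ {B0,B1,B3} = {B0}; idom=B0
  B2: preds {B0,B1}: {B0} ∩ {B0,B1} = {B0}; idom=B0
  B4: preds {B1,B2}: {B0,B1} ∩ {B0,B2} = {B0}; idom=B0

Frontier:
  join B1 pred B0: · stop@B0
  join B1 pred B3: B3→B1 stop@B0
  join B2 pred B0: · stop@B0
  join B2 pred B1: B1 stop@B0
  join B4 pred B1: B1 stop@B0
  join B4 pred B2: B2 stop@B0
  DF(B0)=∅
  DF(B1)={B1,B2,B4}
  DF(B2)={B4}
  DF(B3)={B1}
  DF(B4)=∅

φ for q: defs {B3}
  DF⁺ = {B1,B2,B4}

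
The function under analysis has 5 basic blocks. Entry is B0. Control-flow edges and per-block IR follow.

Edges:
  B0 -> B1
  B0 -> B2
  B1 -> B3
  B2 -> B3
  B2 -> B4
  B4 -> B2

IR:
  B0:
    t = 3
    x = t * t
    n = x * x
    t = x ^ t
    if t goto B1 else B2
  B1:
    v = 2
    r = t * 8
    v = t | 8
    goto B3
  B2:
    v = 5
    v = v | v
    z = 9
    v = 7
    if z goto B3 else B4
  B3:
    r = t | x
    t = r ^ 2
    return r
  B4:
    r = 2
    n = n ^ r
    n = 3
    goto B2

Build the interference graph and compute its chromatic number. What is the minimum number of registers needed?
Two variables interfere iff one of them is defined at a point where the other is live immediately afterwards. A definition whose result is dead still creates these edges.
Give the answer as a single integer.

Answer: 5

Analysis:
Block summaries:
  B0: def={n,t,x} ue=∅
  B1: def={r,v} ue={t}
  B2: def={v,z} ue=∅
  B3: def={r,t} ue={t,x}
  B4: def={n,r} ue={n}

Live sets:
  B0 li=∅ lo={n,t,x}
  B1 li={t,x} lo={t,x}
  B2 li={n,t,x} lo={n,t,x}
  B3 li={t,x} lo=∅
  B4 li={n,t,x} lo={n,t,x}

Interference:
  n: {r,t,v,x,z}
  r: {n,t,x}
  t: {n,r,v,x,z}
  v: {n,t,x,z}
  x: {n,r,t,v,z}
  z: {n,t,v,x}

Chromatic number:
  {n,t,v,x,z} pairwise interfere (5-clique) ⇒ χ ≥ 5
  assign n→r0 r→r3 t→r1 v→r3 x→r2 z→r4 — no edge inside a register ⇒ χ ≤ 5
  χ = 5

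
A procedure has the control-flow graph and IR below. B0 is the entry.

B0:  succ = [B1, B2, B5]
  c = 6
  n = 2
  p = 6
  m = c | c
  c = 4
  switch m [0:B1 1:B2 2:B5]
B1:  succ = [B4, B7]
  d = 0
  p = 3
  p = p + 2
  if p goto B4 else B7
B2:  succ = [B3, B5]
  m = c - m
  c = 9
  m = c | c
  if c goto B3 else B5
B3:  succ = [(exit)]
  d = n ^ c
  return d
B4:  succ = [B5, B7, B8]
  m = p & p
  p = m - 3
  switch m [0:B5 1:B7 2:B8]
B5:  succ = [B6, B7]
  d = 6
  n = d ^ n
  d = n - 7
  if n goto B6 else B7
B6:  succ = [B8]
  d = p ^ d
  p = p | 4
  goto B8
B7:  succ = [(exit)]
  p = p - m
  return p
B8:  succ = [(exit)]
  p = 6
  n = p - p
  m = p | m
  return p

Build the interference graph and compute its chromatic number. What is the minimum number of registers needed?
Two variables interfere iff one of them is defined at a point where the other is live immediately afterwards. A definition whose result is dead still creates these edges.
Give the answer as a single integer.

def/use:
  B0: def={c,m,n,p} ue=∅
  B1: def={d,p} ue=∅
  B2: def={c,m} ue={c,m}
  B3: def={d} ue={c,n}
  B4: def={m,p} ue={p}
  B5: def={d,n} ue={n}
  B6: def={d,p} ue={d,p}
  B7: def={p} ue={m,p}
  B8: def={m,n,p} ue={m}

Backward fixpoint:
  B0: in=∅ out={c,m,n,p}
  B1: in={m,n} out={m,n,p}
  B2: in={c,m,n,p} out={c,m,n,p}
  B3: in={c,n} out=∅
  B4: in={n,p} out={m,n,p}
  B5: in={m,n,p} out={d,m,p}
  B6: in={d,m,p} out={m}
  B7: in={m,p} out=∅
  B8: in={m} out=∅

Interference:
  c: {m,n,p}
  d: {m,n,p}
  m: {c,d,n,p}
  n: {c,d,m,p}
  p: {c,d,m,n}

Chromatic number:
  {c,m,n,p} pairwise interfere (4-clique) ⇒ χ ≥ 4
  4-colouring: r0={m}  r1={n}  r2={p}  r3={c,d}
  χ = 4

Answer: 4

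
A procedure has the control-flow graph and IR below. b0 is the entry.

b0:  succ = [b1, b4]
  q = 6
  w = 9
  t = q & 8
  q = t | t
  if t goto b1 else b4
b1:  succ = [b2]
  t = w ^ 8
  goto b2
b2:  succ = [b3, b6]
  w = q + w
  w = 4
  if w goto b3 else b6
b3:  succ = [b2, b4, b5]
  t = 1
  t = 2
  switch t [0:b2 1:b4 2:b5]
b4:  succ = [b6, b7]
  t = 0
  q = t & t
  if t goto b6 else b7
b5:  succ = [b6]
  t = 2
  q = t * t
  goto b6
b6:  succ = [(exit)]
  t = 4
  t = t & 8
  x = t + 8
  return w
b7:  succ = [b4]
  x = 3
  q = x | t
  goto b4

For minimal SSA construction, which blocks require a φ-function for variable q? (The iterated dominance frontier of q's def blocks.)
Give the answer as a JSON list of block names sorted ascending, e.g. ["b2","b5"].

idom tree: b1←b0 b2←b1 b3←b2 b4←b0 b5←b3 b6←b0 b7←b4
Join-block Dom:
  b2: preds {b1,b3}: {b0,b1} ∩ {b0,b1,b2,b3} = {b0,b1}; idom=b1
  b4: preds {b0,b3,b7}: {b0} ∩ {b0,b1,b2,b3} ∩ {b0,b4,b7} = {b0}; idom=b0
  b6: preds {b2,b4,b5}: {b0,b1,b2} ∩ {b0,b4} ∩ {b0,b1,b2,b3,b5} = {b0}; idom=b0

Frontier:
  join b2 pred b1: · stop@b1
  join b2 pred b3: b3→b2 stop@b1
  join b4 pred b0: · stop@b0
  join b4 pred b3: b3→b2→b1 stop@b0
  join b4 pred b7: b7→b4 stop@b0
  join b6 pred b2: b2→b1 stop@b0
  join b6 pred b4: b4 stop@b0
  join b6 pred b5: b5→b3→b2→b1 stop@b0
  b0 → ∅
  b1 → {b4,b6}
  b2 → {b2,b4,b6}
  b3 → {b2,b4,b6}
  b4 → {b4,b6}
  b5 → {b6}
  b6 → ∅
  b7 → {b4}

φ for q: defs {b0,b4,b5,b7}
  DF⁺ = {b4,b6}

Answer: ["b4", "b6"]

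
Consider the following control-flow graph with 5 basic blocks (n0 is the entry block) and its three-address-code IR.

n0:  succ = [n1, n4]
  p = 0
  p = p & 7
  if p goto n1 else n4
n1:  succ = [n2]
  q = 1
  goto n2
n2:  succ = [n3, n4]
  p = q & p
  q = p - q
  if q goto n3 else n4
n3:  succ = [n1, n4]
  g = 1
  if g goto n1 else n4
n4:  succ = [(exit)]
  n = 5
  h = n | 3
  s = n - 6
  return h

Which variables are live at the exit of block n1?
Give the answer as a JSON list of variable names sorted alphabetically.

def/use:
  n0 def {p} use ∅
  n1 def {q} use ∅
  n2 def {p,q} use {p,q}
  n3 def {g} use ∅
  n4 def {h,n,s} use ∅

Live sets:
  n0 li=∅ lo={p}
  n1 li={p} lo={p,q}
  n2 li={p,q} lo={p}
  n3 li={p} lo={p}
  n4 li=∅ lo=∅

live-out(n1) = ["p", "q"]

Answer: ["p", "q"]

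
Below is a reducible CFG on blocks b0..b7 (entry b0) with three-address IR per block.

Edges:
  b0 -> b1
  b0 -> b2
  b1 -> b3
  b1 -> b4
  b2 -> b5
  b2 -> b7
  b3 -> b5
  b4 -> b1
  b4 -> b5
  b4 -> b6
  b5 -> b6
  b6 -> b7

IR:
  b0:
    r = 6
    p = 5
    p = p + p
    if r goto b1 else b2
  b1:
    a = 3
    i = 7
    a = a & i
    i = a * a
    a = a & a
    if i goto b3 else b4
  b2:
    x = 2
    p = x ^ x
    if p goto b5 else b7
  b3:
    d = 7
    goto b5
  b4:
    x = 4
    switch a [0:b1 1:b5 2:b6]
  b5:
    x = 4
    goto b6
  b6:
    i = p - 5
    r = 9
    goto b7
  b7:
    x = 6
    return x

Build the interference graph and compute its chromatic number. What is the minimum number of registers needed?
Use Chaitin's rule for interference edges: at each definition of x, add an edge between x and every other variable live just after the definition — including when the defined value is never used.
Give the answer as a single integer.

Answer: 3

Analysis:
def/use:
  b0 def {p,r} use ∅
  b1 def {a,i} use ∅
  b2 def {p,x} use ∅
  b3 def {d} use ∅
  b4 def {x} use {a}
  b5 def {x} use ∅
  b6 def {i,r} use {p}
  b7 def {x} use ∅

Backward fixpoint:
  live b0: ∅→{p}
  live b1: {p}→{a,p}
  live b2: ∅→{p}
  live b3: {p}→{p}
  live b4: {a,p}→{p}
  live b5: {p}→{p}
  live b6: {p}→∅
  live b7: ∅→∅

Interfere edges:
  a: {i,p,x}
  d: {p}
  i: {a,p}
  p: {a,d,i,r,x}
  r: {p}
  x: {a,p}

Registers:
  clique {a,i,p} ⇒ need ≥ 3
  3-colouring: R0={p}  R1={a,d,r}  R2={i,x}
  χ = 3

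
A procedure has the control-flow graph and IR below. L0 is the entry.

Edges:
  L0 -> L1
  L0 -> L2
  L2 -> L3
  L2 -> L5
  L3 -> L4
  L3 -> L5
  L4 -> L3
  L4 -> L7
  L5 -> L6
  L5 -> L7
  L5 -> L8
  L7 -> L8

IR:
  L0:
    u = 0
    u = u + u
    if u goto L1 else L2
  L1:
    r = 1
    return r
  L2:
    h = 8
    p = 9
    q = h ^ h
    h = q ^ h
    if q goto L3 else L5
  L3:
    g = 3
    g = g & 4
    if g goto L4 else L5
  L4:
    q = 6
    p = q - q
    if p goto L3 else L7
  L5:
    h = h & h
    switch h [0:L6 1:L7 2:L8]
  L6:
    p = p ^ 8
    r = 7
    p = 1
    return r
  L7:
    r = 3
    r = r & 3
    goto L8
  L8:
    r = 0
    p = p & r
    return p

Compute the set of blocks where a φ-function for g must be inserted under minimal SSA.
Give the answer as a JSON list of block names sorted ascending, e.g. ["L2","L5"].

Answer: ["L3", "L5", "L7", "L8"]

Working:
idom tree: L1←L0 L2←L0 L3←L2 L4←L3 L5←L2 L6←L5 L7←L2 L8←L2
Join-block Dom:
  L3: preds {L2,L4}: {L0,L2} ∩ {L0,L2,L3,L4} = {L0,L2}; idom=L2
  L5: preds {L2,L3}: {L0,L2} ∩ {L0,L2,L3} = {L0,L2}; idom=L2
  L7: preds {L4,L5}: {L0,L2,L3,L4} ∩ {L0,L2,L5} = {L0,L2}; idom=L2
  L8: preds {L5,L7}: {L0,L2,L5} ∩ {L0,L2,L7} = {L0,L2}; idom=L2

DF walk-up:
  join L3 pred L2: · stop@L2
  join L3 pred L4: L4→L3 stop@L2
  join L5 pred L2: · stop@L2
  join L5 pred L3: L3 stop@L2
  join L7 pred L4: L4→L3 stop@L2
  join L7 pred L5: L5 stop@L2
  join L8 pred L5: L5 stop@L2
  join L8 pred L7: L7 stop@L2
  DF(L0)=∅
  DF(L1)=∅
  DF(L2)=∅
  DF(L3)={L3,L5,L7}
  DF(L4)={L3,L7}
  DF(L5)={L7,L8}
  DF(L6)=∅
  DF(L7)={L8}
  DF(L8)=∅

φ for g: defs {L3}
  DF⁺ = {L3,L5,L7,L8}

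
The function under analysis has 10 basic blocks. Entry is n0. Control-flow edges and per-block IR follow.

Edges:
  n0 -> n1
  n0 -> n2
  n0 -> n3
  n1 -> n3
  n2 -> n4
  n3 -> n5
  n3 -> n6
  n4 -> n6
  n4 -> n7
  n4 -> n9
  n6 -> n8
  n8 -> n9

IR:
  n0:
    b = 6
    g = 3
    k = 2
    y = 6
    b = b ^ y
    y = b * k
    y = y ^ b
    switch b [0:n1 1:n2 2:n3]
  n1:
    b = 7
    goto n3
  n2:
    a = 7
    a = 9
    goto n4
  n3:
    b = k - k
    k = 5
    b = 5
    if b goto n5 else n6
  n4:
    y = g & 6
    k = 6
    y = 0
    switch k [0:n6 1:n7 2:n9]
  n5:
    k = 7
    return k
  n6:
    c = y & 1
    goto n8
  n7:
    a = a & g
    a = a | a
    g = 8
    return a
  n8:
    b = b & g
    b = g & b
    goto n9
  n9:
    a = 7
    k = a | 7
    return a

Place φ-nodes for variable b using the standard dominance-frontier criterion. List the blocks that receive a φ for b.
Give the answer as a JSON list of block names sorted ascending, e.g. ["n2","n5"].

idom tree: n1←n0 n2←n0 n3←n0 n4←n2 n5←n3 n6←n0 n7←n4 n8←n6 n9←n0
Join-block Dom:
  n3: preds {n0,n1}: {n0} ∩ {n0,n1} = {n0}; idom=n0
  n6: preds {n3,n4}: {n0,n3} ∩ {n0,n2,n4} = {n0}; idom=n0
  n9: preds {n4,n8}: {n0,n2,n4} ∩ {n0,n6,n8} = {n0}; idom=n0

DF derivation:
  n3←n0: walk · to n0
  n3←n1: walk n1 to n0
  n6←n3: walk n3 to n0
  n6←n4: walk n4→n2 to n0
  n9←n4: walk n4→n2 to n0
  n9←n8: walk n8→n6 to n0
  DF(n0)=∅
  DF(n1)={n3}
  DF(n2)={n6,n9}
  DF(n3)={n6}
  DF(n4)={n6,n9}
  DF(n5)=∅
  DF(n6)={n9}
  DF(n7)=∅
  DF(n8)={n9}
  DF(n9)=∅

φ for b: defs {n0,n1,n3,n8}
  DF⁺ = {n3,n6,n9}

Answer: ["n3", "n6", "n9"]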